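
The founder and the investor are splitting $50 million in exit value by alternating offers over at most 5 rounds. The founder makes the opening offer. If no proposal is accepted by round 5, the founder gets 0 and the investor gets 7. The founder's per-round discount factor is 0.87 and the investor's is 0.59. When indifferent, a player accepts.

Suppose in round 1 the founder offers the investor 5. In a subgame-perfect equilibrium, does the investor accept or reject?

Reject

Work out the investor's continuation value if the offer is rejected.
Round 5 (the founder proposes): the investor gets 7 if talks fail, so the founder offers 7 and keeps 43.
Round 4 (the investor proposes): the founder can get 43 next round, worth 0.87 × 43 = 37.41 now; the investor offers that and keeps 12.59.
Round 3 (the founder proposes): the investor can get 12.59 next round, worth 0.59 × 12.59 = 7.4281 now; the founder offers that and keeps 42.5719.
Round 2 (the investor proposes): the founder can get 42.5719 next round, worth 0.87 × 42.5719 = 37.037553 now, so the investor offers 37.037553, keeping 12.962447.
So by rejecting in round 1, the investor gets 12.962447 next round, worth 0.59 × 12.962447 = 7.64784373 now.
Offer 5 < 7.64784373, so the investor rejects.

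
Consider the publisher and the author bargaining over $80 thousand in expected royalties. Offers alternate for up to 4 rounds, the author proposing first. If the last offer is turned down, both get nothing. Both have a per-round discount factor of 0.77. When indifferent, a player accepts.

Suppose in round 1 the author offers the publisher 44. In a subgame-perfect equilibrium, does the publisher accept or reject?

Reject

Round 4 (the publisher proposes): the author will accept anything ≥ 0, so the publisher offers 0 and keeps 80.
Round 3 (the author proposes): the publisher can get 80 next round, worth 0.77 × 80 = 61.6 now. The author offers 61.6 and keeps 80 − 61.6 = 18.4.
Round 2 (the publisher proposes): the author can get 18.4 next round, worth 0.77 × 18.4 = 14.168 now. The publisher offers 14.168 and keeps 80 − 14.168 = 65.832.
So by rejecting in round 1, the publisher gets 65.832 next round, worth 0.77 × 65.832 = 50.69064 now.
Offer 44 < 50.69064, so the publisher rejects.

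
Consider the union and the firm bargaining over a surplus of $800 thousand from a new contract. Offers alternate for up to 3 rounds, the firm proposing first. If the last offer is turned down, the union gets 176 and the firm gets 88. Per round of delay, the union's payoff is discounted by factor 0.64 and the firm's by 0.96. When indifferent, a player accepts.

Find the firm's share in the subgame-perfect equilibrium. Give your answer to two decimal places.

671.39

Solve by backward induction from round 3.
Round 3 (the firm proposes): the union gets 176 if talks fail, so the firm offers 176 and keeps 624.
Round 2 (the union proposes): the firm can get 624 next round, worth 0.96 × 624 = 599.04 now, so the union offers 599.04, keeping 200.96.
Round 1 (the firm proposes): the union can get 200.96 next round, worth 0.64 × 200.96 = 128.6144 now, so the firm offers 128.6144, keeping 671.3856.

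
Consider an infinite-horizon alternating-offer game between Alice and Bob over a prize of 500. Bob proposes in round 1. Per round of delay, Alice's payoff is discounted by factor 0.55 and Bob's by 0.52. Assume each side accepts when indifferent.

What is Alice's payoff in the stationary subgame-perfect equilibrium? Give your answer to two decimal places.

In a stationary SPE each proposer offers the other exactly their discounted continuation value.
If Bob keeps x when proposing and Alice keeps y when proposing, then x = 500 − 0.55y and y = 500 − 0.52x.
Solving: x = 500(1 − 0.55) / (1 − 0.52·0.55) = 225 / 0.714 ≈ 315.1261.
Alice gets 500 − 315.1261 ≈ 184.8739.

184.87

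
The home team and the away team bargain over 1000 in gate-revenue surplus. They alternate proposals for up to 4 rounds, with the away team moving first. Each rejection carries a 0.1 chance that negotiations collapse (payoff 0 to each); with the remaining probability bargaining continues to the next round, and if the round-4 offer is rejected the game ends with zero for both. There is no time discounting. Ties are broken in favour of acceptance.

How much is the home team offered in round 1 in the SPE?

819

Round 4 (the home team proposes): rejection yields 0 for the away team; the home team offers 0 and keeps 1000.
Round 3 (the away team proposes): rejecting gives the home team an expected 0.9 × 1000 = 900, so the away team offers 900, keeping 100.
Round 2 (the home team proposes): rejecting gives the away team an expected 0.9 × 100 = 90. The home team offers 90 and keeps 1000 − 90 = 910.
Round 1 (the away team proposes): rejecting gives the home team an expected 0.9 × 910 = 819, so the away team offers 819, keeping 181.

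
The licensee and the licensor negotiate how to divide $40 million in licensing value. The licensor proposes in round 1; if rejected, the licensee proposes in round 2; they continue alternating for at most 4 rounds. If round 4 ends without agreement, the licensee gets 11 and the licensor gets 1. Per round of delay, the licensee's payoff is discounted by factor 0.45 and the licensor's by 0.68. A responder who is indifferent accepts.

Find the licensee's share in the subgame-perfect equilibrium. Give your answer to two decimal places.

11.13

Round 4 (the licensee proposes): the licensor gets 1 if talks fail, so the licensee offers 1 and keeps 39.
Round 3 (the licensor proposes): the licensee can get 39 next round, worth 0.45 × 39 = 17.55 now, so the licensor offers 17.55, keeping 22.45.
Round 2 (the licensee proposes): the licensor can get 22.45 next round, worth 0.68 × 22.45 = 15.266 now. The licensee offers 15.266 and keeps 40 − 15.266 = 24.734.
Round 1 (the licensor proposes): the licensee can get 24.734 next round, worth 0.45 × 24.734 = 11.1303 now, so the licensor offers 11.1303, keeping 28.8697.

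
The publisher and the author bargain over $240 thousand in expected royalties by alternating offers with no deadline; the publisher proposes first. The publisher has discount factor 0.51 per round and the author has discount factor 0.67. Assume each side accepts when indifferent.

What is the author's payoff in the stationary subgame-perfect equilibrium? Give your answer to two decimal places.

When the publisher proposes, the author accepts any offer worth at least 0.67 times what the author would get by proposing next round; and vice versa.
This gives x = 240 − 0.67y and y = 240 − 0.51x, where x and y are each side's share when it proposes.
Hence (1 − 0.67·0.51)x = 240(1 − 0.67), i.e. 0.6583·x = 79.2.
x ≈ 120.3099; the author's share is 240 − x ≈ 119.6901.

119.69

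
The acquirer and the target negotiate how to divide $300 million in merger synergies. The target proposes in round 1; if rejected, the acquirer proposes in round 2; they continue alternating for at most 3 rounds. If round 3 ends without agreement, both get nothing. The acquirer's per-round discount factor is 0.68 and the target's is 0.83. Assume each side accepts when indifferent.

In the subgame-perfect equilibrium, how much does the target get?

265.32

Round 3 (the target proposes): rejection yields 0 for the acquirer; the target offers 0 and keeps 300.
Round 2 (the acquirer proposes): the target can get 300 next round, worth 0.83 × 300 = 249 now; the acquirer offers that and keeps 51.
Round 1 (the target proposes): the acquirer can get 51 next round, worth 0.68 × 51 = 34.68 now. The target offers 34.68 and keeps 300 − 34.68 = 265.32.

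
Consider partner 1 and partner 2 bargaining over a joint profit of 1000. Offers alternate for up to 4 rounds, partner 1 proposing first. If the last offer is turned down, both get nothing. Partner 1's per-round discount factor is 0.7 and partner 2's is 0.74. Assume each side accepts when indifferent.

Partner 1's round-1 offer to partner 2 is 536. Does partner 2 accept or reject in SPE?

Reject

Round 4 (partner 2 proposes): partner 1 will accept anything ≥ 0, so partner 2 offers 0 and keeps 1000.
Round 3 (partner 1 proposes): partner 2 can get 1000 next round, worth 0.74 × 1000 = 740 now; partner 1 offers that and keeps 260.
Round 2 (partner 2 proposes): partner 1 can get 260 next round, worth 0.7 × 260 = 182 now; partner 2 offers that and keeps 818.
So by rejecting in round 1, partner 2 gets 818 next round, worth 0.74 × 818 = 605.32 now.
Offer 536 < 605.32, so partner 2 rejects.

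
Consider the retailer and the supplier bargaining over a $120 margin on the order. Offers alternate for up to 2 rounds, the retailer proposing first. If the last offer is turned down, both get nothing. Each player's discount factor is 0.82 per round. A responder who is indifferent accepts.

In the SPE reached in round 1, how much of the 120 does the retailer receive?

Round 2 (the supplier proposes): rejection yields 0 for the retailer; the supplier offers 0 and keeps 120.
Round 1 (the retailer proposes): the supplier can get 120 next round, worth 0.82 × 120 = 98.4 now. The retailer offers 98.4 and keeps 120 − 98.4 = 21.6.

21.6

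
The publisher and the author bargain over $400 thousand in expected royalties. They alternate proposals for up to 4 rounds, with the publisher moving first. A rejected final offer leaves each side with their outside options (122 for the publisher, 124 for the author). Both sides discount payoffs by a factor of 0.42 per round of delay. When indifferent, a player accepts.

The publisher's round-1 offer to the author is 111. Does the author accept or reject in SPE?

Reject

Round 4 (the author proposes): the publisher gets 122 if talks fail, so the author offers 122 and keeps 278.
Round 3 (the publisher proposes): the author can get 278 next round, worth 0.42 × 278 = 116.76 now, so the publisher offers 116.76, keeping 283.24.
Round 2 (the author proposes): the publisher can get 283.24 next round, worth 0.42 × 283.24 = 118.9608 now, so the author offers 118.9608, keeping 281.0392.
So by rejecting in round 1, the author gets 281.0392 next round, worth 0.42 × 281.0392 = 118.036464 now.
Offer 111 < 118.036464, so the author rejects.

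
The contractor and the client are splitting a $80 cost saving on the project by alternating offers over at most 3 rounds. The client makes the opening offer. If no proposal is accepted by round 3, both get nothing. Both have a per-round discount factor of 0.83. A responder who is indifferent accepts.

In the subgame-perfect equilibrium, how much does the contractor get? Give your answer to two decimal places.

Round 3 (the client proposes): rejection yields 0 for the contractor; the client offers 0 and keeps 80.
Round 2 (the contractor proposes): the client can get 80 next round, worth 0.83 × 80 = 66.4 now, so the contractor offers 66.4, keeping 13.6.
Round 1 (the client proposes): the contractor can get 13.6 next round, worth 0.83 × 13.6 = 11.288 now, so the client offers 11.288, keeping 68.712.

11.29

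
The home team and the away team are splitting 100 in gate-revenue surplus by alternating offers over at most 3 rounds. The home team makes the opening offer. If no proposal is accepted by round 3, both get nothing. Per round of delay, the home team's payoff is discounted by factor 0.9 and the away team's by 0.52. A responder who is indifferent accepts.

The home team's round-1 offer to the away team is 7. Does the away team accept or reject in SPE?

Accept

Round 3 (the home team proposes): the away team will accept anything ≥ 0, so the home team offers 0 and keeps 100.
Round 2 (the away team proposes): the home team can get 100 next round, worth 0.9 × 100 = 90 now, so the away team offers 90, keeping 10.
So by rejecting in round 1, the away team gets 10 next round, worth 0.52 × 10 = 5.2 now.
Offer 7 ≥ 5.2, so the away team accepts.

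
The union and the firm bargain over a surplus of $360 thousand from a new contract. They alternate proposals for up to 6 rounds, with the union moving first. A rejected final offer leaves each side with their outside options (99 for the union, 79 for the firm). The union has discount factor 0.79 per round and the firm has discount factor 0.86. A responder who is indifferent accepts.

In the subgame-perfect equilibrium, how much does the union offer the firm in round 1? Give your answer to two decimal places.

212.80

Round 6 (the firm proposes): the union gets 99 if talks fail, so the firm offers 99 and keeps 261.
Round 5 (the union proposes): the firm can get 261 next round, worth 0.86 × 261 = 224.46 now. The union offers 224.46 and keeps 360 − 224.46 = 135.54.
Round 4 (the firm proposes): the union can get 135.54 next round, worth 0.79 × 135.54 = 107.0766 now. The firm offers 107.0766 and keeps 360 − 107.0766 = 252.9234.
Round 3 (the union proposes): the firm can get 252.9234 next round, worth 0.86 × 252.9234 = 217.514124 now; the union offers that and keeps 142.485876.
Round 2 (the firm proposes): the union can get 142.485876 next round, worth 0.79 × 142.485876 = 112.56384204 now. The firm offers 112.56384204 and keeps 360 − 112.56384204 = 247.43615796.
Round 1 (the union proposes): the firm can get 247.43615796 next round, worth 0.86 × 247.43615796 = 212.7950958456 now, so the union offers 212.7950958456, keeping 147.2049041544.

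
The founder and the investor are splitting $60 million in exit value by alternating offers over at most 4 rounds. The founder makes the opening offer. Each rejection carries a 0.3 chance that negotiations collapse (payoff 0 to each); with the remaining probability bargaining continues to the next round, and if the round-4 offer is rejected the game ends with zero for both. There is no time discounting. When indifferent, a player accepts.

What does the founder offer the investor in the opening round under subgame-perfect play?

By backward induction:
Round 4 (the investor proposes): the founder will accept anything ≥ 0, so the investor offers 0 and keeps 60.
Round 3 (the founder proposes): rejecting gives the investor an expected 0.7 × 60 = 42; the founder offers that and keeps 18.
Round 2 (the investor proposes): rejecting gives the founder an expected 0.7 × 18 = 12.6, so the investor offers 12.6, keeping 47.4.
Round 1 (the founder proposes): rejecting gives the investor an expected 0.7 × 47.4 = 33.18, so the founder offers 33.18, keeping 26.82.

33.18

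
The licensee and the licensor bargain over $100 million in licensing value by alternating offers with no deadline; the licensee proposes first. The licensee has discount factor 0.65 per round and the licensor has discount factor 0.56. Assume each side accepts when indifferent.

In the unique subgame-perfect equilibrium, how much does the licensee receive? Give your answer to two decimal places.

In a stationary SPE each proposer offers the other exactly their discounted continuation value.
If the licensee keeps x when proposing and the licensor keeps y when proposing, then x = 100 − 0.56y and y = 100 − 0.65x.
Solving: x = 100(1 − 0.56) / (1 − 0.65·0.56) = 44 / 0.636 ≈ 69.1824.
The licensor gets 100 − 69.1824 ≈ 30.8176.

69.18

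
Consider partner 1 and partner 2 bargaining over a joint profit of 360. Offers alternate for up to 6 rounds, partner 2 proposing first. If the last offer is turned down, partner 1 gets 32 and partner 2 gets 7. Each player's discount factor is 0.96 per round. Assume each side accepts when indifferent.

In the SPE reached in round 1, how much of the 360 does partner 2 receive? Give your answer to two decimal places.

Round 6 (partner 1 proposes): partner 2 gets 7 if talks fail, so partner 1 offers 7 and keeps 353.
Round 5 (partner 2 proposes): partner 1 can get 353 next round, worth 0.96 × 353 = 338.88 now. Partner 2 offers 338.88 and keeps 360 − 338.88 = 21.12.
Round 4 (partner 1 proposes): partner 2 can get 21.12 next round, worth 0.96 × 21.12 = 20.2752 now. Partner 1 offers 20.2752 and keeps 360 − 20.2752 = 339.7248.
Round 3 (partner 2 proposes): partner 1 can get 339.7248 next round, worth 0.96 × 339.7248 = 326.135808 now. Partner 2 offers 326.135808 and keeps 360 − 326.135808 = 33.864192.
Round 2 (partner 1 proposes): partner 2 can get 33.864192 next round, worth 0.96 × 33.864192 = 32.50962432 now, so partner 1 offers 32.50962432, keeping 327.49037568.
Round 1 (partner 2 proposes): partner 1 can get 327.49037568 next round, worth 0.96 × 327.49037568 = 314.3907606528 now; partner 2 offers that and keeps 45.6092393472.

45.61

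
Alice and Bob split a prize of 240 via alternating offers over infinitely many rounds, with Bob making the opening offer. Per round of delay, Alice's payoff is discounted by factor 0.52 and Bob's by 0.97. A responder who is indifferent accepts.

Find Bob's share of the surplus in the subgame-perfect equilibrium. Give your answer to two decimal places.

232.45

Let x be Bob's share when Bob proposes and y be Alice's share when Alice proposes.
Alice accepts iff offered ≥ 0.52·y, so x = 240 − 0.52y. Symmetrically y = 240 − 0.97x.
Substituting: x = 240 − 0.52(240 − 0.97x), giving x(1 − 0.97·0.52) = 240(1 − 0.52).
So x = 240 × 0.48 / 0.4956 ≈ 232.4455, and Alice receives 240 − x ≈ 7.5545.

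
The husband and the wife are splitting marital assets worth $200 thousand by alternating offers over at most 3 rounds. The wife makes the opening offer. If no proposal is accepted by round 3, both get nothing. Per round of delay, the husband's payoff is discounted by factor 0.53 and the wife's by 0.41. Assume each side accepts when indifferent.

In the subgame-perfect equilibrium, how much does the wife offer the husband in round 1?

62.54

Work backward from the last round.
Round 3 (the wife proposes): the husband will accept anything ≥ 0, so the wife offers 0 and keeps 200.
Round 2 (the husband proposes): the wife can get 200 next round, worth 0.41 × 200 = 82 now. The husband offers 82 and keeps 200 − 82 = 118.
Round 1 (the wife proposes): the husband can get 118 next round, worth 0.53 × 118 = 62.54 now, so the wife offers 62.54, keeping 137.46.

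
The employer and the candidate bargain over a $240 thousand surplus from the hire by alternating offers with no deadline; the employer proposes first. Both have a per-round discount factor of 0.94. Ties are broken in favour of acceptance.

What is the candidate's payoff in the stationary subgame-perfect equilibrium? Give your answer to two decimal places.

In a stationary SPE each proposer offers the other exactly their discounted continuation value.
If the employer keeps x when proposing and the candidate keeps y when proposing, then x = 240 − 0.94y and y = 240 − 0.94x.
Solving: x = 240(1 − 0.94) / (1 − 0.94·0.94) = 14.4 / 0.1164 ≈ 123.7113.
The candidate gets 240 − 123.7113 ≈ 116.2887.

116.29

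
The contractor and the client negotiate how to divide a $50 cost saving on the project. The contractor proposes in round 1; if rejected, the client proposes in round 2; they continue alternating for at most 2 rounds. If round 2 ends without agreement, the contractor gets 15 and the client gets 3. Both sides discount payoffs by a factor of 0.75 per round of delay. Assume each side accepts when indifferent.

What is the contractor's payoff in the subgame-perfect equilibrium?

Round 2 (the client proposes): the contractor gets 15 if talks fail, so the client offers 15 and keeps 35.
Round 1 (the contractor proposes): the client can get 35 next round, worth 0.75 × 35 = 26.25 now. The contractor offers 26.25 and keeps 50 − 26.25 = 23.75.

23.75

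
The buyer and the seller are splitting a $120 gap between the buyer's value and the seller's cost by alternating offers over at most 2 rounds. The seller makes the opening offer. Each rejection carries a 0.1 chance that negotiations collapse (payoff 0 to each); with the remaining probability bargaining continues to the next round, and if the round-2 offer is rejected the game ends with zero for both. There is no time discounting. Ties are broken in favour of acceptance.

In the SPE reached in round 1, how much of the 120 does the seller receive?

Round 2 (the buyer proposes): rejection yields 0 for the seller; the buyer offers 0 and keeps 120.
Round 1 (the seller proposes): rejecting gives the buyer an expected 0.9 × 120 = 108; the seller offers that and keeps 12.

12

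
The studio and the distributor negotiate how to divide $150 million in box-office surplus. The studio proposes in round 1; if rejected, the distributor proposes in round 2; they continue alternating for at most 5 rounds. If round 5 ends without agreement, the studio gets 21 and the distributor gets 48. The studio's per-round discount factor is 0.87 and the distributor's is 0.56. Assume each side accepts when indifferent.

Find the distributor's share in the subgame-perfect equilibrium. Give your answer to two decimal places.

Round 5 (the studio proposes): the distributor gets 48 if talks fail, so the studio offers 48 and keeps 102.
Round 4 (the distributor proposes): the studio can get 102 next round, worth 0.87 × 102 = 88.74 now, so the distributor offers 88.74, keeping 61.26.
Round 3 (the studio proposes): the distributor can get 61.26 next round, worth 0.56 × 61.26 = 34.3056 now. The studio offers 34.3056 and keeps 150 − 34.3056 = 115.6944.
Round 2 (the distributor proposes): the studio can get 115.6944 next round, worth 0.87 × 115.6944 = 100.654128 now, so the distributor offers 100.654128, keeping 49.345872.
Round 1 (the studio proposes): the distributor can get 49.345872 next round, worth 0.56 × 49.345872 = 27.63368832 now. The studio offers 27.63368832 and keeps 150 − 27.63368832 = 122.36631168.

27.63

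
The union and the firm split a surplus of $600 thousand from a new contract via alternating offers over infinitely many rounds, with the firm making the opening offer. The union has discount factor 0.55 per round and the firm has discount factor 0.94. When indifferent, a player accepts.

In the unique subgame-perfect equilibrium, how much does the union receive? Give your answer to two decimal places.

40.99

When the firm proposes, the union accepts any offer worth at least 0.55 times what the union would get by proposing next round; and vice versa.
This gives x = 600 − 0.55y and y = 600 − 0.94x, where x and y are each side's share when it proposes.
Hence (1 − 0.55·0.94)x = 600(1 − 0.55), i.e. 0.483·x = 270.
x ≈ 559.0062; the union's share is 600 − x ≈ 40.9938.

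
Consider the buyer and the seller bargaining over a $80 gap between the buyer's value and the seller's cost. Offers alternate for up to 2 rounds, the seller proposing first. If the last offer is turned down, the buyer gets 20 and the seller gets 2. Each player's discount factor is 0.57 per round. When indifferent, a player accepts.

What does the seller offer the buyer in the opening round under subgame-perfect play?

Round 2 (the buyer proposes): the seller gets 2 if talks fail, so the buyer offers 2 and keeps 78.
Round 1 (the seller proposes): the buyer can get 78 next round, worth 0.57 × 78 = 44.46 now. The seller offers 44.46 and keeps 80 − 44.46 = 35.54.

44.46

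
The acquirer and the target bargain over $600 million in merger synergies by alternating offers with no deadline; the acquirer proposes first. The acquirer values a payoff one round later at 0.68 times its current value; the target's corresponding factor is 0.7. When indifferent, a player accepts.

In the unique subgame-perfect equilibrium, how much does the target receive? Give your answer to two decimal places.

256.49

In a stationary SPE each proposer offers the other exactly their discounted continuation value.
If the acquirer keeps x when proposing and the target keeps y when proposing, then x = 600 − 0.7y and y = 600 − 0.68x.
Solving: x = 600(1 − 0.7) / (1 − 0.68·0.7) = 180 / 0.524 ≈ 343.5115.
The target gets 600 − 343.5115 ≈ 256.4885.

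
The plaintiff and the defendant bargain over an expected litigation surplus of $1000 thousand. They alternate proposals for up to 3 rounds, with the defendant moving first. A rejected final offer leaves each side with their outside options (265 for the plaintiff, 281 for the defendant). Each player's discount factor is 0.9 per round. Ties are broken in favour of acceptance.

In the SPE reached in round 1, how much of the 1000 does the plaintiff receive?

304.65

Round 3 (the defendant proposes): the plaintiff gets 265 if talks fail, so the defendant offers 265 and keeps 735.
Round 2 (the plaintiff proposes): the defendant can get 735 next round, worth 0.9 × 735 = 661.5 now; the plaintiff offers that and keeps 338.5.
Round 1 (the defendant proposes): the plaintiff can get 338.5 next round, worth 0.9 × 338.5 = 304.65 now. The defendant offers 304.65 and keeps 1000 − 304.65 = 695.35.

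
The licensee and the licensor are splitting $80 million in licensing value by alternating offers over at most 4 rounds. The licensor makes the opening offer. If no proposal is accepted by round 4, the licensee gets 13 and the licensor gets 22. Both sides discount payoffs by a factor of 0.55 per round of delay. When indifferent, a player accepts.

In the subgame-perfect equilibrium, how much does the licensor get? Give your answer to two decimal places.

50.55

Round 4 (the licensee proposes): the licensor gets 22 if talks fail, so the licensee offers 22 and keeps 58.
Round 3 (the licensor proposes): the licensee can get 58 next round, worth 0.55 × 58 = 31.9 now, so the licensor offers 31.9, keeping 48.1.
Round 2 (the licensee proposes): the licensor can get 48.1 next round, worth 0.55 × 48.1 = 26.455 now. The licensee offers 26.455 and keeps 80 − 26.455 = 53.545.
Round 1 (the licensor proposes): the licensee can get 53.545 next round, worth 0.55 × 53.545 = 29.44975 now, so the licensor offers 29.44975, keeping 50.55025.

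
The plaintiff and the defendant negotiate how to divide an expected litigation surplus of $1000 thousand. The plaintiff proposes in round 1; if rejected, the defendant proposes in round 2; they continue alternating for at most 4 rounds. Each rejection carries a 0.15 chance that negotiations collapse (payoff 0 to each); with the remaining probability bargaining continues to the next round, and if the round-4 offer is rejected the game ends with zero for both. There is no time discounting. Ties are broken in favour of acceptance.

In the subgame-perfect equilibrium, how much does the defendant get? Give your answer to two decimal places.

741.63

By backward induction:
Round 4 (the defendant proposes): the plaintiff will accept anything ≥ 0, so the defendant offers 0 and keeps 1000.
Round 3 (the plaintiff proposes): rejecting gives the defendant an expected 0.85 × 1000 = 850. The plaintiff offers 850 and keeps 1000 − 850 = 150.
Round 2 (the defendant proposes): rejecting gives the plaintiff an expected 0.85 × 150 = 127.5; the defendant offers that and keeps 872.5.
Round 1 (the plaintiff proposes): rejecting gives the defendant an expected 0.85 × 872.5 = 741.625, so the plaintiff offers 741.625, keeping 258.375.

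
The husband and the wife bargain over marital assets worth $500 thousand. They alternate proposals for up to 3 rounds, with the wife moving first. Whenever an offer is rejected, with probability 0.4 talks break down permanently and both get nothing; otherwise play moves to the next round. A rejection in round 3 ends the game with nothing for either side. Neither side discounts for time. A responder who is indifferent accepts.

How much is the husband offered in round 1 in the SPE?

120

Round 3 (the wife proposes): rejection yields 0 for the husband; the wife offers 0 and keeps 500.
Round 2 (the husband proposes): rejecting gives the wife an expected 0.6 × 500 = 300; the husband offers that and keeps 200.
Round 1 (the wife proposes): rejecting gives the husband an expected 0.6 × 200 = 120, so the wife offers 120, keeping 380.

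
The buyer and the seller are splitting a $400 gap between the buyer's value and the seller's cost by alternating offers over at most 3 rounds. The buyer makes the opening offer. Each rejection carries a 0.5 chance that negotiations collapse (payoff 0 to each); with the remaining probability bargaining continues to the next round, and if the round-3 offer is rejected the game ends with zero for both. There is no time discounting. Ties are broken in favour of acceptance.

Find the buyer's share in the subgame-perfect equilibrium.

300

Round 3 (the buyer proposes): the seller will accept anything ≥ 0, so the buyer offers 0 and keeps 400.
Round 2 (the seller proposes): rejecting gives the buyer an expected 0.5 × 400 = 200. The seller offers 200 and keeps 400 − 200 = 200.
Round 1 (the buyer proposes): rejecting gives the seller an expected 0.5 × 200 = 100. The buyer offers 100 and keeps 400 − 100 = 300.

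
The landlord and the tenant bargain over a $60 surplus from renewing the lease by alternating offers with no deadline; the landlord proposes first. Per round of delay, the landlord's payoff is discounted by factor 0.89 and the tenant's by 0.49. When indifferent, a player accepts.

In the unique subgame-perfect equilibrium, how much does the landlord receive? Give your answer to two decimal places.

54.26

Let x be the landlord's share when the landlord proposes and y be the tenant's share when the tenant proposes.
The tenant accepts iff offered ≥ 0.49·y, so x = 60 − 0.49y. Symmetrically y = 60 − 0.89x.
Substituting: x = 60 − 0.49(60 − 0.89x), giving x(1 − 0.89·0.49) = 60(1 − 0.49).
So x = 60 × 0.51 / 0.5639 ≈ 54.2649, and the tenant receives 60 − x ≈ 5.7351.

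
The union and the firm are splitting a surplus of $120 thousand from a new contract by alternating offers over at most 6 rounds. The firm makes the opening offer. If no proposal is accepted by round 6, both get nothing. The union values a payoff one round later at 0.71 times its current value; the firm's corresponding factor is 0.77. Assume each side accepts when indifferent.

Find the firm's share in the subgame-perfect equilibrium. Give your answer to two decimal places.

Round 6 (the union proposes): the firm will accept anything ≥ 0, so the union offers 0 and keeps 120.
Round 5 (the firm proposes): the union can get 120 next round, worth 0.71 × 120 = 85.2 now. The firm offers 85.2 and keeps 120 − 85.2 = 34.8.
Round 4 (the union proposes): the firm can get 34.8 next round, worth 0.77 × 34.8 = 26.796 now; the union offers that and keeps 93.204.
Round 3 (the firm proposes): the union can get 93.204 next round, worth 0.71 × 93.204 = 66.17484 now, so the firm offers 66.17484, keeping 53.82516.
Round 2 (the union proposes): the firm can get 53.82516 next round, worth 0.77 × 53.82516 = 41.4453732 now. The union offers 41.4453732 and keeps 120 − 41.4453732 = 78.5546268.
Round 1 (the firm proposes): the union can get 78.5546268 next round, worth 0.71 × 78.5546268 = 55.773785028 now; the firm offers that and keeps 64.226214972.

64.23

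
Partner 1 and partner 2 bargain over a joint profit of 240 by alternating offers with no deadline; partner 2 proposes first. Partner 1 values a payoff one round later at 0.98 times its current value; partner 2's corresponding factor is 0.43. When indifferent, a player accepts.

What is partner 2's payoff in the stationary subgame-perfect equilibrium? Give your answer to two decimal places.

8.30

Let x be partner 2's share when partner 2 proposes and y be partner 1's share when partner 1 proposes.
Partner 1 accepts iff offered ≥ 0.98·y, so x = 240 − 0.98y. Symmetrically y = 240 − 0.43x.
Substituting: x = 240 − 0.98(240 − 0.43x), giving x(1 − 0.43·0.98) = 240(1 − 0.98).
So x = 240 × 0.02 / 0.5786 ≈ 8.2959, and partner 1 receives 240 − x ≈ 231.7041.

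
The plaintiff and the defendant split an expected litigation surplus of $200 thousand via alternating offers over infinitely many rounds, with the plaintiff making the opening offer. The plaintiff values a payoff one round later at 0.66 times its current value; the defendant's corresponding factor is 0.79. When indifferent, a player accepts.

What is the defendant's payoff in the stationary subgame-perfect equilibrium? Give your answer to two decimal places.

112.24

In a stationary SPE each proposer offers the other exactly their discounted continuation value.
If the plaintiff keeps x when proposing and the defendant keeps y when proposing, then x = 200 − 0.79y and y = 200 − 0.66x.
Solving: x = 200(1 − 0.79) / (1 − 0.66·0.79) = 42 / 0.4786 ≈ 87.7560.
The defendant gets 200 − 87.7560 ≈ 112.2440.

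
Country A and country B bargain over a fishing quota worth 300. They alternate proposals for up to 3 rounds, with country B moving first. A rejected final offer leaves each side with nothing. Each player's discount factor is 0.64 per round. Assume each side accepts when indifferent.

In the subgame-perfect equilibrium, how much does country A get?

69.12

Round 3 (country B proposes): country A will accept anything ≥ 0, so country B offers 0 and keeps 300.
Round 2 (country A proposes): country B can get 300 next round, worth 0.64 × 300 = 192 now, so country A offers 192, keeping 108.
Round 1 (country B proposes): country A can get 108 next round, worth 0.64 × 108 = 69.12 now. Country B offers 69.12 and keeps 300 − 69.12 = 230.88.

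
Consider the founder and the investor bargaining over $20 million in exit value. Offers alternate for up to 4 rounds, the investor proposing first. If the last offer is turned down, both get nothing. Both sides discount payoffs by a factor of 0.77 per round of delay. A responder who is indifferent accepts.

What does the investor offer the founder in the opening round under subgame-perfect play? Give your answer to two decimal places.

12.67

Solve by backward induction from round 4.
Round 4 (the founder proposes): the investor will accept anything ≥ 0, so the founder offers 0 and keeps 20.
Round 3 (the investor proposes): the founder can get 20 next round, worth 0.77 × 20 = 15.4 now, so the investor offers 15.4, keeping 4.6.
Round 2 (the founder proposes): the investor can get 4.6 next round, worth 0.77 × 4.6 = 3.542 now. The founder offers 3.542 and keeps 20 − 3.542 = 16.458.
Round 1 (the investor proposes): the founder can get 16.458 next round, worth 0.77 × 16.458 = 12.67266 now; the investor offers that and keeps 7.32734.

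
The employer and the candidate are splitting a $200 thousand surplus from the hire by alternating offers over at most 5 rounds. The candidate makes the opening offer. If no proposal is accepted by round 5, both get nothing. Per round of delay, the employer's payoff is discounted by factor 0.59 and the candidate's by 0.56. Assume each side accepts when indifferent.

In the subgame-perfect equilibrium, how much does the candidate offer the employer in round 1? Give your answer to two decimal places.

Round 5 (the candidate proposes): rejection yields 0 for the employer; the candidate offers 0 and keeps 200.
Round 4 (the employer proposes): the candidate can get 200 next round, worth 0.56 × 200 = 112 now, so the employer offers 112, keeping 88.
Round 3 (the candidate proposes): the employer can get 88 next round, worth 0.59 × 88 = 51.92 now. The candidate offers 51.92 and keeps 200 − 51.92 = 148.08.
Round 2 (the employer proposes): the candidate can get 148.08 next round, worth 0.56 × 148.08 = 82.9248 now. The employer offers 82.9248 and keeps 200 − 82.9248 = 117.0752.
Round 1 (the candidate proposes): the employer can get 117.0752 next round, worth 0.59 × 117.0752 = 69.074368 now. The candidate offers 69.074368 and keeps 200 − 69.074368 = 130.925632.

69.07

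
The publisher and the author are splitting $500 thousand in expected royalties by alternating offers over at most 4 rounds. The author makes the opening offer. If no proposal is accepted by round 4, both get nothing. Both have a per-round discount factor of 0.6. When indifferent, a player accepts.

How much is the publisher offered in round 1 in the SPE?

228

Round 4 (the publisher proposes): rejection yields 0 for the author; the publisher offers 0 and keeps 500.
Round 3 (the author proposes): the publisher can get 500 next round, worth 0.6 × 500 = 300 now, so the author offers 300, keeping 200.
Round 2 (the publisher proposes): the author can get 200 next round, worth 0.6 × 200 = 120 now, so the publisher offers 120, keeping 380.
Round 1 (the author proposes): the publisher can get 380 next round, worth 0.6 × 380 = 228 now; the author offers that and keeps 272.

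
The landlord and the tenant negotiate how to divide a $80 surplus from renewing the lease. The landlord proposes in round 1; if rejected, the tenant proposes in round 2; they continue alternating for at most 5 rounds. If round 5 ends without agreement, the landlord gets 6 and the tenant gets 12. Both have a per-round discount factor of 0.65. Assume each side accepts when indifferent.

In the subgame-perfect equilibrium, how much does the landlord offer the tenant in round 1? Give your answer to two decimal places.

28.03

Solve by backward induction from round 5.
Round 5 (the landlord proposes): the tenant gets 12 if talks fail, so the landlord offers 12 and keeps 68.
Round 4 (the tenant proposes): the landlord can get 68 next round, worth 0.65 × 68 = 44.2 now, so the tenant offers 44.2, keeping 35.8.
Round 3 (the landlord proposes): the tenant can get 35.8 next round, worth 0.65 × 35.8 = 23.27 now, so the landlord offers 23.27, keeping 56.73.
Round 2 (the tenant proposes): the landlord can get 56.73 next round, worth 0.65 × 56.73 = 36.8745 now; the tenant offers that and keeps 43.1255.
Round 1 (the landlord proposes): the tenant can get 43.1255 next round, worth 0.65 × 43.1255 = 28.031575 now; the landlord offers that and keeps 51.968425.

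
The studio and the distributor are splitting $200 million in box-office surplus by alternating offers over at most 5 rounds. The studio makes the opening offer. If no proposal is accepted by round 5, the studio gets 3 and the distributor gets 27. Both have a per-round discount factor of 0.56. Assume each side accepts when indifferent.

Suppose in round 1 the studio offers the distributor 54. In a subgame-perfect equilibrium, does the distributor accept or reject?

Reject

Work out the distributor's continuation value if the offer is rejected.
Round 5 (the studio proposes): the distributor gets 27 if talks fail, so the studio offers 27 and keeps 173.
Round 4 (the distributor proposes): the studio can get 173 next round, worth 0.56 × 173 = 96.88 now; the distributor offers that and keeps 103.12.
Round 3 (the studio proposes): the distributor can get 103.12 next round, worth 0.56 × 103.12 = 57.7472 now; the studio offers that and keeps 142.2528.
Round 2 (the distributor proposes): the studio can get 142.2528 next round, worth 0.56 × 142.2528 = 79.661568 now. The distributor offers 79.661568 and keeps 200 − 79.661568 = 120.338432.
So by rejecting in round 1, the distributor gets 120.338432 next round, worth 0.56 × 120.338432 = 67.38952192 now.
Offer 54 < 67.38952192, so the distributor rejects.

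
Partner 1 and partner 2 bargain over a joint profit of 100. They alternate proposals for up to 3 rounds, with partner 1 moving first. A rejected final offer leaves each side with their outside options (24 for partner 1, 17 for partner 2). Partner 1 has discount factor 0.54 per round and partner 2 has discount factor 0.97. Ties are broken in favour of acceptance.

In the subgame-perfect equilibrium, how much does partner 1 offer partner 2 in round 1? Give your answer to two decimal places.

Round 3 (partner 1 proposes): partner 2 gets 17 if talks fail, so partner 1 offers 17 and keeps 83.
Round 2 (partner 2 proposes): partner 1 can get 83 next round, worth 0.54 × 83 = 44.82 now. Partner 2 offers 44.82 and keeps 100 − 44.82 = 55.18.
Round 1 (partner 1 proposes): partner 2 can get 55.18 next round, worth 0.97 × 55.18 = 53.5246 now, so partner 1 offers 53.5246, keeping 46.4754.

53.52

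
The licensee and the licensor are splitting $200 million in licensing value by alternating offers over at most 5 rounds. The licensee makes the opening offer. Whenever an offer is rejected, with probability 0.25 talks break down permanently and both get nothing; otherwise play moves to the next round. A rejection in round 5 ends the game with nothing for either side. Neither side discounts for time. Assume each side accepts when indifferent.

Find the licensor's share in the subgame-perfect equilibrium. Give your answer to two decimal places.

Round 5 (the licensee proposes): the licensor will accept anything ≥ 0, so the licensee offers 0 and keeps 200.
Round 4 (the licensor proposes): rejecting gives the licensee an expected 0.75 × 200 = 150, so the licensor offers 150, keeping 50.
Round 3 (the licensee proposes): rejecting gives the licensor an expected 0.75 × 50 = 37.5, so the licensee offers 37.5, keeping 162.5.
Round 2 (the licensor proposes): rejecting gives the licensee an expected 0.75 × 162.5 = 121.875. The licensor offers 121.875 and keeps 200 − 121.875 = 78.125.
Round 1 (the licensee proposes): rejecting gives the licensor an expected 0.75 × 78.125 = 58.59375; the licensee offers that and keeps 141.40625.

58.59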